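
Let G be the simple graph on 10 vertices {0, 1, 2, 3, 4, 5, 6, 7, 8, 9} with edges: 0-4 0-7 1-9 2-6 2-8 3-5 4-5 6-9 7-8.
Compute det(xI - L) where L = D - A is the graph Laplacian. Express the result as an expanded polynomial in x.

Reading degrees in the order [0, 1, 2, 3, 4, 5, 6, 7, 8, 9] gives [2, 1, 2, 1, 2, 2, 2, 2, 2, 2]; set D = diag(2, 1, 2, 1, 2, 2, 2, 2, 2, 2) and form L = D - A. Computing det(xI - L) by cofactor expansion (or equivalently via sum-over-permutations) gives x^10 - 18x^9 + 136x^8 - 560x^7 + 1365x^6 - 2002x^5 + 1716x^4 - 792x^3 + 165x^2 - 10x. The constant term is 0 because L is singular (the all-ones vector lies in its kernel). There is one zero in the spectrum, matching the 1 component.

x^10 - 18x^9 + 136x^8 - 560x^7 + 1365x^6 - 2002x^5 + 1716x^4 - 792x^3 + 165x^2 - 10x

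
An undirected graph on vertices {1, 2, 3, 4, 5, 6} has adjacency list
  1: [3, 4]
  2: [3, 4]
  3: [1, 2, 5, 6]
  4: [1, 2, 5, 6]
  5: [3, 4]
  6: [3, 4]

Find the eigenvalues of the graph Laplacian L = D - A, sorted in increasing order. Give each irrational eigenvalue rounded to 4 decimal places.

[0, 2, 2, 2, 4, 6]

Each diagonal entry of L is the vertex degree and each off-diagonal entry is -1 where an edge is present, 0 otherwise; in the order [1, 2, 3, 4, 5, 6] the diagonal is [2, 2, 4, 4, 2, 2]. L is symmetric positive semidefinite, so every eigenvalue is real and nonnegative. The single zero eigenvalue shows the graph is connected. By the matrix-tree theorem the graph has (1/6) * product of the nonzero eigenvalues = 32 spanning trees.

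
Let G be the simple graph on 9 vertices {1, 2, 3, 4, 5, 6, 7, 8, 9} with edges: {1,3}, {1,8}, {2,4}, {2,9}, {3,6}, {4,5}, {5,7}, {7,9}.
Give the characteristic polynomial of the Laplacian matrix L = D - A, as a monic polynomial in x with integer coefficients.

x^9 - 16x^8 + 105x^7 - 364x^6 + 715x^5 - 790x^4 + 450x^3 - 100x^2

With the vertex order [1, 2, 3, 4, 5, 6, 7, 8, 9], the degrees are [2, 2, 2, 2, 2, 1, 2, 1, 2], giving D = diag(2, 2, 2, 2, 2, 1, 2, 1, 2) and L = D - A. Computing det(xI - L) by cofactor expansion (or equivalently via sum-over-permutations) gives x^9 - 16x^8 + 105x^7 - 364x^6 + 715x^5 - 790x^4 + 450x^3 - 100x^2. Since p(0) = det(-L) = 0, x divides p(x). The eigenvalues sum to 16, which equals trace(L) = 2|E|.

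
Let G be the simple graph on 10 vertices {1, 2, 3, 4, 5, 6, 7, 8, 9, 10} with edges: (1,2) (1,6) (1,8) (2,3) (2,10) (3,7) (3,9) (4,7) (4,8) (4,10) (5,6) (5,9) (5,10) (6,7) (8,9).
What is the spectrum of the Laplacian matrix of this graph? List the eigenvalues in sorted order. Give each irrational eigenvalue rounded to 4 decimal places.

[0, 2, 2, 2, 2, 2, 5, 5, 5, 5]

With the vertex order [1, 2, 3, 4, 5, 6, 7, 8, 9, 10], the degrees are [3, 3, 3, 3, 3, 3, 3, 3, 3, 3], giving D = diag(3, 3, 3, 3, 3, 3, 3, 3, 3, 3) and L = D - A. Since every row of L sums to 0, the all-ones vector is in the kernel and 0 is an eigenvalue.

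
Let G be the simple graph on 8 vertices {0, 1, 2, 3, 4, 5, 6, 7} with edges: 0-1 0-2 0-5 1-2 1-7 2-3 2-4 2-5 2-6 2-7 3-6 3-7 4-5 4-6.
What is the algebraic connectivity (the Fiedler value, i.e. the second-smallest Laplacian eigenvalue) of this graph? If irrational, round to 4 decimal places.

Reading degrees in the order [0, 1, 2, 3, 4, 5, 6, 7] gives [3, 3, 7, 3, 3, 3, 3, 3]; set D = diag(3, 3, 7, 3, 3, 3, 3, 3) and form L = D - A. The smallest Laplacian eigenvalue is always 0. The next one, lambda_2 = 1.7530, measures how hard the graph is to disconnect: larger values mean better connectivity. The largest eigenvalue, 8, is at most the vertex count 8.

1.7530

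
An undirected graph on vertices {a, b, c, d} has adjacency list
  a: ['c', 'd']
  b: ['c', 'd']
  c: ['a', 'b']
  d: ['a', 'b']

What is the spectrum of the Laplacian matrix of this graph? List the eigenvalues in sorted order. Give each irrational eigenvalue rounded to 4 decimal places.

With the vertex order [a, b, c, d], the degrees are [2, 2, 2, 2], giving D = diag(2, 2, 2, 2) and L = D - A. Since every row of L sums to 0, the all-ones vector is in the kernel and 0 is an eigenvalue. The eigenvalues sum to 8, which equals trace(L) = 2|E|. The largest eigenvalue, 4, is at most the vertex count 4.

[0, 2, 2, 4]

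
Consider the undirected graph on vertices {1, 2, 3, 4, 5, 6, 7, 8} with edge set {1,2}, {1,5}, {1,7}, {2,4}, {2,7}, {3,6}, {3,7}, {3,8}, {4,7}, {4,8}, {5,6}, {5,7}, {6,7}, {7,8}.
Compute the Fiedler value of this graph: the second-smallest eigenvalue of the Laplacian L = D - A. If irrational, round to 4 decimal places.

1.7530

Reading degrees in the order [1, 2, 3, 4, 5, 6, 7, 8] gives [3, 3, 3, 3, 3, 3, 7, 3]; set D = diag(3, 3, 3, 3, 3, 3, 7, 3) and form L = D - A. Computing the eigenvalues of L and sorting gives [0, 1.7530, 1.7530, 3.4450, 3.4450, 4.8019, 4.8019, 8]. The Fiedler value lambda_2 = 1.7530 is strictly positive, so the graph is connected. The eigenvalues sum to 28, which equals trace(L) = 2|E|.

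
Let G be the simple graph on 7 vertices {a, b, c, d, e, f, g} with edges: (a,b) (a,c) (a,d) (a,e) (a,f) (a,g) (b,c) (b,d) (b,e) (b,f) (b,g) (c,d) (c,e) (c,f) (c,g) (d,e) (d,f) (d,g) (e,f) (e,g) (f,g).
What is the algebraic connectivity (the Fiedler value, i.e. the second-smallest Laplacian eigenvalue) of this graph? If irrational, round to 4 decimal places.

7

With the vertex order [a, b, c, d, e, f, g], the degrees are [6, 6, 6, 6, 6, 6, 6], giving D = diag(6, 6, 6, 6, 6, 6, 6) and L = D - A. Computing the eigenvalues of L and sorting gives [0, 7, 7, 7, 7, 7, 7]. The Fiedler value lambda_2 = 7 is strictly positive, so the graph is connected. The largest eigenvalue, 7, is at most the vertex count 7. There is one zero in the spectrum, matching the 1 component.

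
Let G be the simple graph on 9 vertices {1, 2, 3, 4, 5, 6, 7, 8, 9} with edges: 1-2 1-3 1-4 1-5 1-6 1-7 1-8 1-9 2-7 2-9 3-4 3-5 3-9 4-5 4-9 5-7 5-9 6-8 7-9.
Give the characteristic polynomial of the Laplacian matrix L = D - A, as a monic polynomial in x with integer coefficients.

x^9 - 38x^8 + 608x^7 - 5332x^6 + 27904x^5 - 88662x^4 + 165452x^3 - 163248x^2 + 63315x

Each diagonal entry of L is the vertex degree and each off-diagonal entry is -1 where an edge is present, 0 otherwise; in the order [1, 2, 3, 4, 5, 6, 7, 8, 9] the diagonal is [8, 3, 4, 4, 5, 2, 4, 2, 6]. L has integer entries, so p(x) = det(xI - L) has integer coefficients. Expanding the determinant yields x^9 - 38x^8 + 608x^7 - 5332x^6 + 27904x^5 - 88662x^4 + 165452x^3 - 163248x^2 + 63315x. The constant term is 0 because L is singular (the all-ones vector lies in its kernel). The eigenvalues sum to 38, which equals trace(L) = 2|E|.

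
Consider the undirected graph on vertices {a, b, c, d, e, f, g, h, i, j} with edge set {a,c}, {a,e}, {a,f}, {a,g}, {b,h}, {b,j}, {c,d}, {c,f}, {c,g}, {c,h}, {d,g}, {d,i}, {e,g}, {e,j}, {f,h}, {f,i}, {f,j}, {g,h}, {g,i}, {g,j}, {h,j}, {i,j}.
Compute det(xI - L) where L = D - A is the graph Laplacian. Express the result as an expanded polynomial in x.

Reading degrees in the order [a, b, c, d, e, f, g, h, i, j] gives [4, 2, 5, 3, 3, 5, 7, 5, 4, 6]; set D = diag(4, 2, 5, 3, 3, 5, 7, 5, 4, 6) and form L = D - A. L has integer entries, so p(x) = det(xI - L) has integer coefficients. Expanding the determinant yields x^10 - 44x^9 + 839x^8 - 9084x^7 + 61427x^6 - 268458x^5 + 756487x^4 - 1321874x^3 + 1295804x^2 - 541110x. The coefficient of x^9 equals -trace(L) = -44, matching the sum of degrees. The largest eigenvalue, 8.4724, is at most the vertex count 10.

x^10 - 44x^9 + 839x^8 - 9084x^7 + 61427x^6 - 268458x^5 + 756487x^4 - 1321874x^3 + 1295804x^2 - 541110x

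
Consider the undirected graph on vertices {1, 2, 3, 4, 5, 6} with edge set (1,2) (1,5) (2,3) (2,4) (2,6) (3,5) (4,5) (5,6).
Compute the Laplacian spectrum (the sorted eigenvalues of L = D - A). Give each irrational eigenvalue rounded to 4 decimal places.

With the vertex order [1, 2, 3, 4, 5, 6], the degrees are [2, 4, 2, 2, 4, 2], giving D = diag(2, 4, 2, 2, 4, 2) and L = D - A. Since every row of L sums to 0, the all-ones vector is in the kernel and 0 is an eigenvalue.

[0, 2, 2, 2, 4, 6]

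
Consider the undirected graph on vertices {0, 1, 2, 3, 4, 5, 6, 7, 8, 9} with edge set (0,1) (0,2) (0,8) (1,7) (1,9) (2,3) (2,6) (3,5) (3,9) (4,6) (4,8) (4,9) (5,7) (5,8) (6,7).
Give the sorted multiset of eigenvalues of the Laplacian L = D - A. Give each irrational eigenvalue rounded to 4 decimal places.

[0, 2, 2, 2, 2, 2, 5, 5, 5, 5]

Each diagonal entry of L is the vertex degree and each off-diagonal entry is -1 where an edge is present, 0 otherwise; in the order [0, 1, 2, 3, 4, 5, 6, 7, 8, 9] the diagonal is [3, 3, 3, 3, 3, 3, 3, 3, 3, 3]. Diagonalising L (or applying a numerical eigensolver to the 10x10 matrix) gives the spectrum above.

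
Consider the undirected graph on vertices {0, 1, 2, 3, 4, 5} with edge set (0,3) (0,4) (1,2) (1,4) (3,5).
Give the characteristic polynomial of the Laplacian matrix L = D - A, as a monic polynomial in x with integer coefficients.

With the vertex order [0, 1, 2, 3, 4, 5], the degrees are [2, 2, 1, 2, 2, 1], giving D = diag(2, 2, 1, 2, 2, 1) and L = D - A. Computing det(xI - L) by cofactor expansion (or equivalently via sum-over-permutations) gives x^6 - 10x^5 + 36x^4 - 56x^3 + 35x^2 - 6x. The coefficient of x^5 equals -trace(L) = -10, matching the sum of degrees. The eigenvalues sum to 10, which equals trace(L) = 2|E|.

x^6 - 10x^5 + 36x^4 - 56x^3 + 35x^2 - 6x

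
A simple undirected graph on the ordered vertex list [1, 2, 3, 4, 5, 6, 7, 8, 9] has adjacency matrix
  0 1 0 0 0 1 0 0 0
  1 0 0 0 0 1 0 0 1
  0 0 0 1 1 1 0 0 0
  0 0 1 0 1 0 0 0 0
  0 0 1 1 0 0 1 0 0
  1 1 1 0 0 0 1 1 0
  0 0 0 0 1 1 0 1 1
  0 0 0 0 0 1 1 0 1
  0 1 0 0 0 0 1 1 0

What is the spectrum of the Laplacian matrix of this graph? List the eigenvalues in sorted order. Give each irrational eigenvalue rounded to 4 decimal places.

[0, 0.7102, 1.5511, 3, 3.3777, 3.5158, 4.3406, 4.9454, 6.5591]

With the vertex order [1, 2, 3, 4, 5, 6, 7, 8, 9], the degrees are [2, 3, 3, 2, 3, 5, 4, 3, 3], giving D = diag(2, 3, 3, 2, 3, 5, 4, 3, 3) and L = D - A. Since every row of L sums to 0, the all-ones vector is in the kernel and 0 is an eigenvalue.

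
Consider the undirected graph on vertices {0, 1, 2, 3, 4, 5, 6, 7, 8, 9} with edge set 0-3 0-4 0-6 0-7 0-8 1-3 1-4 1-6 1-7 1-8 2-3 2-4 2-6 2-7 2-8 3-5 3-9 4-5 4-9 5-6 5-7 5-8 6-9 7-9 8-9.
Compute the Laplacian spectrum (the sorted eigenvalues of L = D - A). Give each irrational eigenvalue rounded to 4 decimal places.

Each diagonal entry of L is the vertex degree and each off-diagonal entry is -1 where an edge is present, 0 otherwise; in the order [0, 1, 2, 3, 4, 5, 6, 7, 8, 9] the diagonal is [5, 5, 5, 5, 5, 5, 5, 5, 5, 5]. L is symmetric positive semidefinite, so every eigenvalue is real and nonnegative. The single zero eigenvalue shows the graph is connected. By the matrix-tree theorem the graph has (1/10) * product of the nonzero eigenvalues = 390625 spanning trees.

[0, 5, 5, 5, 5, 5, 5, 5, 5, 10]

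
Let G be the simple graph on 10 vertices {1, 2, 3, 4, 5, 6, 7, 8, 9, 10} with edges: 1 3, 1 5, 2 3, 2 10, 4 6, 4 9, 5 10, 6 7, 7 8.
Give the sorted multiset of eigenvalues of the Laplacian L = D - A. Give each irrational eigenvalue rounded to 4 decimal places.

Each diagonal entry of L is the vertex degree and each off-diagonal entry is -1 where an edge is present, 0 otherwise; in the order [1, 2, 3, 4, 5, 6, 7, 8, 9, 10] the diagonal is [2, 2, 2, 2, 2, 2, 2, 1, 1, 2]. L is symmetric positive semidefinite, so every eigenvalue is real and nonnegative. The 2 zero eigenvalues correspond to the 2 connected components. The largest eigenvalue, 3.6180, is at most the vertex count 10. The eigenvalues sum to 18, which equals trace(L) = 2|E|.

[0, 0, 0.3820, 1.3820, 1.3820, 1.3820, 2.6180, 3.6180, 3.6180, 3.6180]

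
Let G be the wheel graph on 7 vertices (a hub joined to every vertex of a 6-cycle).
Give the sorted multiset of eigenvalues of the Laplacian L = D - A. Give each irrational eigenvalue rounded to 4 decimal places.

The graph has 7 vertices and degree multiset [6, 3, 3, 3, 3, 3, 3]; D is the diagonal matrix of degrees and L = D - A. L is symmetric positive semidefinite, so every eigenvalue is real and nonnegative. The single zero eigenvalue shows the graph is connected. The eigenvalues sum to 24, which equals trace(L) = 2|E|.

[0, 2, 2, 4, 4, 5, 7]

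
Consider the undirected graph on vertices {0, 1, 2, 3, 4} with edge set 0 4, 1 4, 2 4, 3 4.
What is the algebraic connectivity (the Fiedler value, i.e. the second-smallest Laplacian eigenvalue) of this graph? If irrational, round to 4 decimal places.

1

Each diagonal entry of L is the vertex degree and each off-diagonal entry is -1 where an edge is present, 0 otherwise; in the order [0, 1, 2, 3, 4] the diagonal is [1, 1, 1, 1, 4]. The smallest Laplacian eigenvalue is always 0. The next one, lambda_2 = 1, measures how hard the graph is to disconnect: larger values mean better connectivity. The eigenvalues sum to 8, which equals trace(L) = 2|E|.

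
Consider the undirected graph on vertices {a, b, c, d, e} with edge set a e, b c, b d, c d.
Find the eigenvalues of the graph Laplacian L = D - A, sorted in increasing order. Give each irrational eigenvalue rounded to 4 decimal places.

Reading degrees in the order [a, b, c, d, e] gives [1, 2, 2, 2, 1]; set D = diag(1, 2, 2, 2, 1) and form L = D - A. Diagonalising L (or applying a numerical eigensolver to the 5x5 matrix) gives the spectrum above. The 2 zero eigenvalues correspond to the 2 connected components. The eigenvalues sum to 8, which equals trace(L) = 2|E|.

[0, 0, 2, 3, 3]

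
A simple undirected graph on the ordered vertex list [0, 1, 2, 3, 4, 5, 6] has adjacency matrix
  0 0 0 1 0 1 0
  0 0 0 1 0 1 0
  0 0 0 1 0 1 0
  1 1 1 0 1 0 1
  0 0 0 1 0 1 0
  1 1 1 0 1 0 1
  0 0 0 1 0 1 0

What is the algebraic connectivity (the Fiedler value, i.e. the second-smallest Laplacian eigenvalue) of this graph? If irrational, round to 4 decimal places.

Reading degrees in the order [0, 1, 2, 3, 4, 5, 6] gives [2, 2, 2, 5, 2, 5, 2]; set D = diag(2, 2, 2, 5, 2, 5, 2) and form L = D - A. Computing the eigenvalues of L and sorting gives [0, 2, 2, 2, 2, 5, 7]. The Fiedler value lambda_2 = 2 is strictly positive, so the graph is connected. By the matrix-tree theorem the graph has (1/7) * product of the nonzero eigenvalues = 80 spanning trees.

2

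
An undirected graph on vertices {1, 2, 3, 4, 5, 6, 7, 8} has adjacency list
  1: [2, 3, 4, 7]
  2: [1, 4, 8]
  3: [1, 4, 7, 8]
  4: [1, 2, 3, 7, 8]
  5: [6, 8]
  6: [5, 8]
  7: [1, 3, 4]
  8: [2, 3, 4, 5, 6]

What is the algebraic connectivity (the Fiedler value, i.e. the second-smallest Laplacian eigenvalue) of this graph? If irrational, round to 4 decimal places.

Each diagonal entry of L is the vertex degree and each off-diagonal entry is -1 where an edge is present, 0 otherwise; in the order [1, 2, 3, 4, 5, 6, 7, 8] the diagonal is [4, 3, 4, 5, 2, 2, 3, 5]. Computing the eigenvalues of L and sorting gives [0, 0.7858, 2.6894, 3, 4.2395, 4.8098, 5.9033, 6.5721]. The Fiedler value lambda_2 = 0.7858 is strictly positive, so the graph is connected. There is one zero in the spectrum, matching the 1 component. By the matrix-tree theorem the graph has (1/8) * product of the nonzero eigenvalues = 627 spanning trees.

0.7858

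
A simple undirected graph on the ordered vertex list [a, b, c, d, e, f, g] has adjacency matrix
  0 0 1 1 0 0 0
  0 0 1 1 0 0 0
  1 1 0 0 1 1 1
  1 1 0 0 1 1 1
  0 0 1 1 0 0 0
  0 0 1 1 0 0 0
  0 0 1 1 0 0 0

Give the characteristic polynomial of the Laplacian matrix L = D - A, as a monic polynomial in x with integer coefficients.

x^7 - 20x^6 + 155x^5 - 600x^4 + 1240x^3 - 1312x^2 + 560x

With the vertex order [a, b, c, d, e, f, g], the degrees are [2, 2, 5, 5, 2, 2, 2], giving D = diag(2, 2, 5, 5, 2, 2, 2) and L = D - A. The eigenvalues of L are [0, 2, 2, 2, 2, 5, 7]; the characteristic polynomial is the product of (x - lambda_i), which multiplies out to x^7 - 20x^6 + 155x^5 - 600x^4 + 1240x^3 - 1312x^2 + 560x. The constant term is 0 because L is singular (the all-ones vector lies in its kernel).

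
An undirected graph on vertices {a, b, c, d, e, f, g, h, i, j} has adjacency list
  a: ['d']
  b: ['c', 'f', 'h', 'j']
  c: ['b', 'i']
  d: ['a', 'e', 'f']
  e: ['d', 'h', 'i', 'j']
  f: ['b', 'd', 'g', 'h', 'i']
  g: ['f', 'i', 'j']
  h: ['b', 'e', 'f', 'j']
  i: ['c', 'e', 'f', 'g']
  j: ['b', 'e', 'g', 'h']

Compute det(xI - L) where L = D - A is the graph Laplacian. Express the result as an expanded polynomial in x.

With the vertex order [a, b, c, d, e, f, g, h, i, j], the degrees are [1, 4, 2, 3, 4, 5, 3, 4, 4, 4], giving D = diag(1, 4, 2, 3, 4, 5, 3, 4, 4, 4) and L = D - A. Computing det(xI - L) by cofactor expansion (or equivalently via sum-over-permutations) gives x^10 - 34x^9 + 497x^8 - 4086x^7 + 20735x^6 - 66986x^5 + 136697x^4 - 167892x^3 + 110324x^2 - 28360x. The constant term is 0 because L is singular (the all-ones vector lies in its kernel).

x^10 - 34x^9 + 497x^8 - 4086x^7 + 20735x^6 - 66986x^5 + 136697x^4 - 167892x^3 + 110324x^2 - 28360x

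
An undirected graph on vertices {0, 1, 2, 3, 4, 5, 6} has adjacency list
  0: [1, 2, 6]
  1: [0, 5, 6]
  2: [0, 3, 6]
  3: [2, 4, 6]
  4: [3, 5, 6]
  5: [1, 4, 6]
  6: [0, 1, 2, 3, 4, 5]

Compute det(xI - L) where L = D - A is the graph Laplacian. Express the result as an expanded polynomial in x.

x^7 - 24x^6 + 231x^5 - 1140x^4 + 3036x^3 - 4128x^2 + 2240x

Each diagonal entry of L is the vertex degree and each off-diagonal entry is -1 where an edge is present, 0 otherwise; in the order [0, 1, 2, 3, 4, 5, 6] the diagonal is [3, 3, 3, 3, 3, 3, 6]. L has integer entries, so p(x) = det(xI - L) has integer coefficients. Expanding the determinant yields x^7 - 24x^6 + 231x^5 - 1140x^4 + 3036x^3 - 4128x^2 + 2240x. Since p(0) = det(-L) = 0, x divides p(x). By the matrix-tree theorem the graph has (1/7) * product of the nonzero eigenvalues = 320 spanning trees.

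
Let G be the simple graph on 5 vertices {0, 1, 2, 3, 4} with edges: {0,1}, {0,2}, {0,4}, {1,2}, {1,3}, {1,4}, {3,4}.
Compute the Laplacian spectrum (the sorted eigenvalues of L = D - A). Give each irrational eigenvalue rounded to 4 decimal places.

Each diagonal entry of L is the vertex degree and each off-diagonal entry is -1 where an edge is present, 0 otherwise; in the order [0, 1, 2, 3, 4] the diagonal is [3, 4, 2, 2, 3]. Since every row of L sums to 0, the all-ones vector is in the kernel and 0 is an eigenvalue. The single zero eigenvalue shows the graph is connected. The largest eigenvalue, 5, is at most the vertex count 5.

[0, 1.5858, 3, 4.4142, 5]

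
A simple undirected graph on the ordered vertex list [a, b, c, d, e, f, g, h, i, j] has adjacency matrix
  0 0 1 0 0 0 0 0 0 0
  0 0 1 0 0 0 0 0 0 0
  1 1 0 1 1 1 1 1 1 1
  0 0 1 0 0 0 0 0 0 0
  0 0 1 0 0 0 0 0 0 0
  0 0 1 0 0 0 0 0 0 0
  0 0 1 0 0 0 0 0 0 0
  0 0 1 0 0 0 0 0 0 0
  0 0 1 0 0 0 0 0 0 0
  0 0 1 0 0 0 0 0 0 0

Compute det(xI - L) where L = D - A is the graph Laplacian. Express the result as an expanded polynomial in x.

With the vertex order [a, b, c, d, e, f, g, h, i, j], the degrees are [1, 1, 9, 1, 1, 1, 1, 1, 1, 1], giving D = diag(1, 1, 9, 1, 1, 1, 1, 1, 1, 1) and L = D - A. L has integer entries, so p(x) = det(xI - L) has integer coefficients. Expanding the determinant yields x^10 - 18x^9 + 108x^8 - 336x^7 + 630x^6 - 756x^5 + 588x^4 - 288x^3 + 81x^2 - 10x. Since p(0) = det(-L) = 0, x divides p(x). There is one zero in the spectrum, matching the 1 component.

x^10 - 18x^9 + 108x^8 - 336x^7 + 630x^6 - 756x^5 + 588x^4 - 288x^3 + 81x^2 - 10x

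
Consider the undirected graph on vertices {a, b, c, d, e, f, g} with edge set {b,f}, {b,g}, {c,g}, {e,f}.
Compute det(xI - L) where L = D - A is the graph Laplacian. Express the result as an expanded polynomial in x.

x^7 - 8x^6 + 21x^5 - 20x^4 + 5x^3

Each diagonal entry of L is the vertex degree and each off-diagonal entry is -1 where an edge is present, 0 otherwise; in the order [a, b, c, d, e, f, g] the diagonal is [0, 2, 1, 0, 1, 2, 2]. Computing det(xI - L) by cofactor expansion (or equivalently via sum-over-permutations) gives x^7 - 8x^6 + 21x^5 - 20x^4 + 5x^3. The constant term is 0 because L is singular (the all-ones vector lies in its kernel). There are 3 zeros in the spectrum, matching the 3 components.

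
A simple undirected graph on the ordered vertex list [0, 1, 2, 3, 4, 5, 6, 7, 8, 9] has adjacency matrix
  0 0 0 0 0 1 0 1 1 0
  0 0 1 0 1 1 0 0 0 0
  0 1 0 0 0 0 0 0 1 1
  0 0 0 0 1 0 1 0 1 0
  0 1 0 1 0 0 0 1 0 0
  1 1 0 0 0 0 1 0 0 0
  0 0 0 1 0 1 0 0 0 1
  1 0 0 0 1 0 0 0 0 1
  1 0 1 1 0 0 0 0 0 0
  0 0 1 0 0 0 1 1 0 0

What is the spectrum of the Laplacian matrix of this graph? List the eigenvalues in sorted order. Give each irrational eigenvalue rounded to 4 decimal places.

[0, 2, 2, 2, 2, 2, 5, 5, 5, 5]

With the vertex order [0, 1, 2, 3, 4, 5, 6, 7, 8, 9], the degrees are [3, 3, 3, 3, 3, 3, 3, 3, 3, 3], giving D = diag(3, 3, 3, 3, 3, 3, 3, 3, 3, 3) and L = D - A. Diagonalising L (or applying a numerical eigensolver to the 10x10 matrix) gives the spectrum above. By the matrix-tree theorem the graph has (1/10) * product of the nonzero eigenvalues = 2000 spanning trees. The largest eigenvalue, 5, is at most the vertex count 10.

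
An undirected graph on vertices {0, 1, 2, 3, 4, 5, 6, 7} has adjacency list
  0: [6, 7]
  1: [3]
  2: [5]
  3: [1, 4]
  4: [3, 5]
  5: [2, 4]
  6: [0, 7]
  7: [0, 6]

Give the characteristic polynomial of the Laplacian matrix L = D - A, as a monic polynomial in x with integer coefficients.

x^8 - 14x^7 + 78x^6 - 218x^5 + 314x^4 - 210x^3 + 45x^2

With the vertex order [0, 1, 2, 3, 4, 5, 6, 7], the degrees are [2, 1, 1, 2, 2, 2, 2, 2], giving D = diag(2, 1, 1, 2, 2, 2, 2, 2) and L = D - A. L has integer entries, so p(x) = det(xI - L) has integer coefficients. Expanding the determinant yields x^8 - 14x^7 + 78x^6 - 218x^5 + 314x^4 - 210x^3 + 45x^2. Since p(0) = det(-L) = 0, x divides p(x). There are 2 zeros in the spectrum, matching the 2 components. The largest eigenvalue, 3.6180, is at most the vertex count 8.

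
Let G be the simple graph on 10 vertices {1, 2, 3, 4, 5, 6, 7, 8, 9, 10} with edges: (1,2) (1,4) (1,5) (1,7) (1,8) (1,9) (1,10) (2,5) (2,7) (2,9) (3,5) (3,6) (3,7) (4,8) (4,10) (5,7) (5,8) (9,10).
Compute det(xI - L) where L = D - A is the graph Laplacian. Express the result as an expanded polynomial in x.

x^10 - 36x^9 + 554x^8 - 4768x^7 + 25180x^6 - 84096x^5 + 176044x^4 - 219706x^3 + 144852x^2 - 36530x

With the vertex order [1, 2, 3, 4, 5, 6, 7, 8, 9, 10], the degrees are [7, 4, 3, 3, 5, 1, 4, 3, 3, 3], giving D = diag(7, 4, 3, 3, 5, 1, 4, 3, 3, 3) and L = D - A. Computing det(xI - L) by cofactor expansion (or equivalently via sum-over-permutations) gives x^10 - 36x^9 + 554x^8 - 4768x^7 + 25180x^6 - 84096x^5 + 176044x^4 - 219706x^3 + 144852x^2 - 36530x. Since p(0) = det(-L) = 0, x divides p(x). By the matrix-tree theorem the graph has (1/10) * product of the nonzero eigenvalues = 3653 spanning trees.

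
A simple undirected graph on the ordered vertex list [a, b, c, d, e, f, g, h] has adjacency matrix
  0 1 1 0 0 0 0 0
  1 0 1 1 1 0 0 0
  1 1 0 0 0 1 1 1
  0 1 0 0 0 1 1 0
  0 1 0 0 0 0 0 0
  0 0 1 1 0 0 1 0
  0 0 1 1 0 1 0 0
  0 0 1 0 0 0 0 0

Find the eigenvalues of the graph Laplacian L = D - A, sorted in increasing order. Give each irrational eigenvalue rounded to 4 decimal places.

[0, 0.7460, 1, 1.6350, 3.4321, 4, 4.7517, 6.4353]

Reading degrees in the order [a, b, c, d, e, f, g, h] gives [2, 4, 5, 3, 1, 3, 3, 1]; set D = diag(2, 4, 5, 3, 1, 3, 3, 1) and form L = D - A. The multiplicity of 0 as a Laplacian eigenvalue equals the number of connected components. The eigenvalues sum to 22, which equals trace(L) = 2|E|.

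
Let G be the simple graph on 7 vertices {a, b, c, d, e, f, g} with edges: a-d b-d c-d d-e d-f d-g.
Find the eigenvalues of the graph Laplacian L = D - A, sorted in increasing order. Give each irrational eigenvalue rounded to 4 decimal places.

Reading degrees in the order [a, b, c, d, e, f, g] gives [1, 1, 1, 6, 1, 1, 1]; set D = diag(1, 1, 1, 6, 1, 1, 1) and form L = D - A. Diagonalising L (or applying a numerical eigensolver to the 7x7 matrix) gives the spectrum above. There is one zero in the spectrum, matching the 1 component. The largest eigenvalue, 7, is at most the vertex count 7.

[0, 1, 1, 1, 1, 1, 7]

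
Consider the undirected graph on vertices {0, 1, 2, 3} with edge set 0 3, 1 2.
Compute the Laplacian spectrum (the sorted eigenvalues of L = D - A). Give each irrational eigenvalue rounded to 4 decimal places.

Each diagonal entry of L is the vertex degree and each off-diagonal entry is -1 where an edge is present, 0 otherwise; in the order [0, 1, 2, 3] the diagonal is [1, 1, 1, 1]. Since every row of L sums to 0, the all-ones vector is in the kernel and 0 is an eigenvalue. The 2 zero eigenvalues correspond to the 2 connected components. There are 2 zeros in the spectrum, matching the 2 components.

[0, 0, 2, 2]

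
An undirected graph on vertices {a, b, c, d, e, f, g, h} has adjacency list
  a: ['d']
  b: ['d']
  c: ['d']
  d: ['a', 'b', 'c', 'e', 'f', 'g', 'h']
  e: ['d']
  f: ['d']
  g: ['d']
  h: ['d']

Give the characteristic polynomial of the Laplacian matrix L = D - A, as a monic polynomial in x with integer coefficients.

With the vertex order [a, b, c, d, e, f, g, h], the degrees are [1, 1, 1, 7, 1, 1, 1, 1], giving D = diag(1, 1, 1, 7, 1, 1, 1, 1) and L = D - A. Computing det(xI - L) by cofactor expansion (or equivalently via sum-over-permutations) gives x^8 - 14x^7 + 63x^6 - 140x^5 + 175x^4 - 126x^3 + 49x^2 - 8x. Since p(0) = det(-L) = 0, x divides p(x). The largest eigenvalue, 8, is at most the vertex count 8. The eigenvalues sum to 14, which equals trace(L) = 2|E|.

x^8 - 14x^7 + 63x^6 - 140x^5 + 175x^4 - 126x^3 + 49x^2 - 8x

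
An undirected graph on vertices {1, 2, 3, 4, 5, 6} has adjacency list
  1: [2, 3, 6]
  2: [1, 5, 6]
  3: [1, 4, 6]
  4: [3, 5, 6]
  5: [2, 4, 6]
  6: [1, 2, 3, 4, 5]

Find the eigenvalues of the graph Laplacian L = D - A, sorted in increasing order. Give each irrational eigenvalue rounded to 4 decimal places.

Each diagonal entry of L is the vertex degree and each off-diagonal entry is -1 where an edge is present, 0 otherwise; in the order [1, 2, 3, 4, 5, 6] the diagonal is [3, 3, 3, 3, 3, 5]. Since every row of L sums to 0, the all-ones vector is in the kernel and 0 is an eigenvalue. The largest eigenvalue, 6, is at most the vertex count 6. The eigenvalues sum to 20, which equals trace(L) = 2|E|.

[0, 2.3820, 2.3820, 4.6180, 4.6180, 6]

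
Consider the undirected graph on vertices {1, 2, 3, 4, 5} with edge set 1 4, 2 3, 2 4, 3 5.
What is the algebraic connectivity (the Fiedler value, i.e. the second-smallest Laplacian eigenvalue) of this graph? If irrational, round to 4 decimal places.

0.3820

Reading degrees in the order [1, 2, 3, 4, 5] gives [1, 2, 2, 2, 1]; set D = diag(1, 2, 2, 2, 1) and form L = D - A. Computing the eigenvalues of L and sorting gives [0, 0.3820, 1.3820, 2.6180, 3.6180]. The Fiedler value lambda_2 = 0.3820 is strictly positive, so the graph is connected. There is one zero in the spectrum, matching the 1 component.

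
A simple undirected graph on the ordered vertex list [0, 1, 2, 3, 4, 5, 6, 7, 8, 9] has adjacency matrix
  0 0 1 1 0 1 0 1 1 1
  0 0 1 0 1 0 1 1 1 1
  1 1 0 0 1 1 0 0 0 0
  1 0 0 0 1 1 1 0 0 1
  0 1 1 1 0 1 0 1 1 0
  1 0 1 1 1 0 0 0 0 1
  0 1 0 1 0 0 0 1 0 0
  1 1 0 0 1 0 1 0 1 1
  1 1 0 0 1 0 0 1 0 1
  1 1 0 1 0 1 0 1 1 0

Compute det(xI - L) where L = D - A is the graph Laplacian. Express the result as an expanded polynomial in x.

x^10 - 52x^9 + 1186x^8 - 15560x^7 + 129300x^6 - 705052x^5 + 2520013x^4 - 5686204x^3 + 7340061x^2 - 4123640x

With the vertex order [0, 1, 2, 3, 4, 5, 6, 7, 8, 9], the degrees are [6, 6, 4, 5, 6, 5, 3, 6, 5, 6], giving D = diag(6, 6, 4, 5, 6, 5, 3, 6, 5, 6) and L = D - A. Computing det(xI - L) by cofactor expansion (or equivalently via sum-over-permutations) gives x^10 - 52x^9 + 1186x^8 - 15560x^7 + 129300x^6 - 705052x^5 + 2520013x^4 - 5686204x^3 + 7340061x^2 - 4123640x. The coefficient of x^9 equals -trace(L) = -52, matching the sum of degrees. The eigenvalues sum to 52, which equals trace(L) = 2|E|.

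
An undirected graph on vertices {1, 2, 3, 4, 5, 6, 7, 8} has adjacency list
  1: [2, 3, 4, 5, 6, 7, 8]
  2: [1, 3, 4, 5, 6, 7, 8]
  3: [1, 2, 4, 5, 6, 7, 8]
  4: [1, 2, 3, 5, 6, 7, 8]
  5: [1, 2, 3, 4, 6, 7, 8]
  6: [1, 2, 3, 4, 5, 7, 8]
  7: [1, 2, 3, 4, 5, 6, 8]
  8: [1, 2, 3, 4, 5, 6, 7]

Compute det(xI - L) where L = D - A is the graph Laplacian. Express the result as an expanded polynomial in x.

Each diagonal entry of L is the vertex degree and each off-diagonal entry is -1 where an edge is present, 0 otherwise; in the order [1, 2, 3, 4, 5, 6, 7, 8] the diagonal is [7, 7, 7, 7, 7, 7, 7, 7]. The eigenvalues of L are [0, 8, 8, 8, 8, 8, 8, 8]; the characteristic polynomial is the product of (x - lambda_i), which multiplies out to x^8 - 56x^7 + 1344x^6 - 17920x^5 + 143360x^4 - 688128x^3 + 1835008x^2 - 2097152x. The constant term is 0 because L is singular (the all-ones vector lies in its kernel). By the matrix-tree theorem the graph has (1/8) * product of the nonzero eigenvalues = 262144 spanning trees.

x^8 - 56x^7 + 1344x^6 - 17920x^5 + 143360x^4 - 688128x^3 + 1835008x^2 - 2097152x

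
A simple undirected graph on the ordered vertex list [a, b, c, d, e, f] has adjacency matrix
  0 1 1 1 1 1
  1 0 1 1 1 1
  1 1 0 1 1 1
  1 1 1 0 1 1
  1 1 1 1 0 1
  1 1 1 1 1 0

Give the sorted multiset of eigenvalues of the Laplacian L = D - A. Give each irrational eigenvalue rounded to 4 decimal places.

[0, 6, 6, 6, 6, 6]

Each diagonal entry of L is the vertex degree and each off-diagonal entry is -1 where an edge is present, 0 otherwise; in the order [a, b, c, d, e, f] the diagonal is [5, 5, 5, 5, 5, 5]. The multiplicity of 0 as a Laplacian eigenvalue equals the number of connected components. The single zero eigenvalue shows the graph is connected.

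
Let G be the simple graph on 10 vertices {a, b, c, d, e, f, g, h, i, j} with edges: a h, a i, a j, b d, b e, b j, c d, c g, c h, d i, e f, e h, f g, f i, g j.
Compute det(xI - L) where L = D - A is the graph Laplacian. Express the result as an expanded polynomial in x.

With the vertex order [a, b, c, d, e, f, g, h, i, j], the degrees are [3, 3, 3, 3, 3, 3, 3, 3, 3, 3], giving D = diag(3, 3, 3, 3, 3, 3, 3, 3, 3, 3) and L = D - A. Computing det(xI - L) by cofactor expansion (or equivalently via sum-over-permutations) gives x^10 - 30x^9 + 390x^8 - 2880x^7 + 13305x^6 - 39882x^5 + 77640x^4 - 94800x^3 + 66000x^2 - 20000x. The constant term is 0 because L is singular (the all-ones vector lies in its kernel). The eigenvalues sum to 30, which equals trace(L) = 2|E|. The largest eigenvalue, 5, is at most the vertex count 10.

x^10 - 30x^9 + 390x^8 - 2880x^7 + 13305x^6 - 39882x^5 + 77640x^4 - 94800x^3 + 66000x^2 - 20000x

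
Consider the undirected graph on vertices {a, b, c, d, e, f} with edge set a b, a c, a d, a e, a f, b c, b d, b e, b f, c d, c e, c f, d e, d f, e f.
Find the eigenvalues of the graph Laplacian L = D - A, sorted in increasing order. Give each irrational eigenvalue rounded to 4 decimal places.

[0, 6, 6, 6, 6, 6]

Each diagonal entry of L is the vertex degree and each off-diagonal entry is -1 where an edge is present, 0 otherwise; in the order [a, b, c, d, e, f] the diagonal is [5, 5, 5, 5, 5, 5]. L is symmetric positive semidefinite, so every eigenvalue is real and nonnegative. The single zero eigenvalue shows the graph is connected.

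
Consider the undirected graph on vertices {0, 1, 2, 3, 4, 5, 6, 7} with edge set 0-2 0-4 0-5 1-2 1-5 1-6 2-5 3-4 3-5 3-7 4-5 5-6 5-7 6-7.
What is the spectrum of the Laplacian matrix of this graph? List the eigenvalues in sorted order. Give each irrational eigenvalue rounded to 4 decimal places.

[0, 1.7530, 1.7530, 3.4450, 3.4450, 4.8019, 4.8019, 8]

With the vertex order [0, 1, 2, 3, 4, 5, 6, 7], the degrees are [3, 3, 3, 3, 3, 7, 3, 3], giving D = diag(3, 3, 3, 3, 3, 7, 3, 3) and L = D - A. Diagonalising L (or applying a numerical eigensolver to the 8x8 matrix) gives the spectrum above. The largest eigenvalue, 8, is at most the vertex count 8.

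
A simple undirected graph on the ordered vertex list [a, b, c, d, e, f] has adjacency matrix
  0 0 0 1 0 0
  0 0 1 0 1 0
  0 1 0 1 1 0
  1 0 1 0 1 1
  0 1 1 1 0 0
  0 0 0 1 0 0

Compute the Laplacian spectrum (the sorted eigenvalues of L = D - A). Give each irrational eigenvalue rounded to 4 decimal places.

With the vertex order [a, b, c, d, e, f], the degrees are [1, 2, 3, 4, 3, 1], giving D = diag(1, 2, 3, 4, 3, 1) and L = D - A. Since every row of L sums to 0, the all-ones vector is in the kernel and 0 is an eigenvalue. The single zero eigenvalue shows the graph is connected. There is one zero in the spectrum, matching the 1 component.

[0, 0.7639, 1, 3, 4, 5.2361]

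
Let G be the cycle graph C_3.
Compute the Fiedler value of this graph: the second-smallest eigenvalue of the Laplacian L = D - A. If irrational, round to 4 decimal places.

The graph has 3 vertices and degree multiset [2, 2, 2]; D is the diagonal matrix of degrees and L = D - A. Computing the eigenvalues of L and sorting gives [0, 3, 3]. The Fiedler value lambda_2 = 3 is strictly positive, so the graph is connected. The eigenvalues sum to 6, which equals trace(L) = 2|E|. The largest eigenvalue, 3, is at most the vertex count 3.

3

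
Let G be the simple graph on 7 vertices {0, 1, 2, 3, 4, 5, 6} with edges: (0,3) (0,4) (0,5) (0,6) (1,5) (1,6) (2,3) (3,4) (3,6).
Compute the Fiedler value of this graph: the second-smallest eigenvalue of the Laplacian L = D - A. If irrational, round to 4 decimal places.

Reading degrees in the order [0, 1, 2, 3, 4, 5, 6] gives [4, 2, 1, 4, 2, 2, 3]; set D = diag(4, 2, 1, 4, 2, 2, 3) and form L = D - A. The smallest Laplacian eigenvalue is always 0. The next one, lambda_2 = 0.7419, measures how hard the graph is to disconnect: larger values mean better connectivity. The eigenvalues sum to 18, which equals trace(L) = 2|E|.

0.7419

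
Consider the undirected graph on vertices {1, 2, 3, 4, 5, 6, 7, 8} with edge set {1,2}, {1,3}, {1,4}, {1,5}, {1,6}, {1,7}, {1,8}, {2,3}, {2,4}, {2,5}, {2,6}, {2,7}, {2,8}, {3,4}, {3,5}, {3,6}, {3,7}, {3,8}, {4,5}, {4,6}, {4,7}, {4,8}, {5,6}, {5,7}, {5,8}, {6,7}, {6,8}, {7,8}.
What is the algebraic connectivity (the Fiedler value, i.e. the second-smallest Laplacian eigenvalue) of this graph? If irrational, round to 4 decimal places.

8

With the vertex order [1, 2, 3, 4, 5, 6, 7, 8], the degrees are [7, 7, 7, 7, 7, 7, 7, 7], giving D = diag(7, 7, 7, 7, 7, 7, 7, 7) and L = D - A. The smallest Laplacian eigenvalue is always 0. The next one, lambda_2 = 8, measures how hard the graph is to disconnect: larger values mean better connectivity. The eigenvalues sum to 56, which equals trace(L) = 2|E|.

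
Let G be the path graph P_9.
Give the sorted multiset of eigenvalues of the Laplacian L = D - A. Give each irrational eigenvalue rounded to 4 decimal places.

The graph has 9 vertices and degree multiset [2, 2, 2, 2, 2, 2, 2, 1, 1]; D is the diagonal matrix of degrees and L = D - A. Diagonalising L (or applying a numerical eigensolver to the 9x9 matrix) gives the spectrum above. By the matrix-tree theorem the graph has (1/9) * product of the nonzero eigenvalues = 1 spanning tree.

[0, 0.1206, 0.4679, 1, 1.6527, 2.3473, 3, 3.5321, 3.8794]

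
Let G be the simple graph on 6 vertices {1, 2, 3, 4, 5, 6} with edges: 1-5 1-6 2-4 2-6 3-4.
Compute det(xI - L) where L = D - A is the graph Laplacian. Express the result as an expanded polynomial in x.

x^6 - 10x^5 + 36x^4 - 56x^3 + 35x^2 - 6x

With the vertex order [1, 2, 3, 4, 5, 6], the degrees are [2, 2, 1, 2, 1, 2], giving D = diag(2, 2, 1, 2, 1, 2) and L = D - A. Computing det(xI - L) by cofactor expansion (or equivalently via sum-over-permutations) gives x^6 - 10x^5 + 36x^4 - 56x^3 + 35x^2 - 6x. Since p(0) = det(-L) = 0, x divides p(x). The largest eigenvalue, 3.7321, is at most the vertex count 6.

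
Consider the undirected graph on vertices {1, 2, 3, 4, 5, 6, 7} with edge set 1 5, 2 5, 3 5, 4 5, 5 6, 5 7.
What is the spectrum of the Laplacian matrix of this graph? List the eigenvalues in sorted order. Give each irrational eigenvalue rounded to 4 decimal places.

[0, 1, 1, 1, 1, 1, 7]

Each diagonal entry of L is the vertex degree and each off-diagonal entry is -1 where an edge is present, 0 otherwise; in the order [1, 2, 3, 4, 5, 6, 7] the diagonal is [1, 1, 1, 1, 6, 1, 1]. L is symmetric positive semidefinite, so every eigenvalue is real and nonnegative. The single zero eigenvalue shows the graph is connected. The largest eigenvalue, 7, is at most the vertex count 7. The eigenvalues sum to 12, which equals trace(L) = 2|E|.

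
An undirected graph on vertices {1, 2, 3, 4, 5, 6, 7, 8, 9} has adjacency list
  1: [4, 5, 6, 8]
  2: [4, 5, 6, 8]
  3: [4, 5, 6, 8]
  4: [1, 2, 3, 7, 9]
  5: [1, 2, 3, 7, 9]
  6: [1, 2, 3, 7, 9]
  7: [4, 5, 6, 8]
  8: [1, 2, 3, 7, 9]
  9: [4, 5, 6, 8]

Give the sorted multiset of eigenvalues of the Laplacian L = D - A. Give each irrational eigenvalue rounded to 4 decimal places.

[0, 4, 4, 4, 4, 5, 5, 5, 9]

Each diagonal entry of L is the vertex degree and each off-diagonal entry is -1 where an edge is present, 0 otherwise; in the order [1, 2, 3, 4, 5, 6, 7, 8, 9] the diagonal is [4, 4, 4, 5, 5, 5, 4, 5, 4]. L is symmetric positive semidefinite, so every eigenvalue is real and nonnegative. There is one zero in the spectrum, matching the 1 component.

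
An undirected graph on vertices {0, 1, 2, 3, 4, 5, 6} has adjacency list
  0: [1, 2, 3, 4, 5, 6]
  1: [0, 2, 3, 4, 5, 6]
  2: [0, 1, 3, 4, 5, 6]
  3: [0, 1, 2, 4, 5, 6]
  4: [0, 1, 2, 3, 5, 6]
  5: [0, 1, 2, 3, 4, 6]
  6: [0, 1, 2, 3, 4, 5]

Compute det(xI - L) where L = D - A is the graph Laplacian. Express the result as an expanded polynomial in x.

x^7 - 42x^6 + 735x^5 - 6860x^4 + 36015x^3 - 100842x^2 + 117649x

Reading degrees in the order [0, 1, 2, 3, 4, 5, 6] gives [6, 6, 6, 6, 6, 6, 6]; set D = diag(6, 6, 6, 6, 6, 6, 6) and form L = D - A. Computing det(xI - L) by cofactor expansion (or equivalently via sum-over-permutations) gives x^7 - 42x^6 + 735x^5 - 6860x^4 + 36015x^3 - 100842x^2 + 117649x. The constant term is 0 because L is singular (the all-ones vector lies in its kernel). There is one zero in the spectrum, matching the 1 component. By the matrix-tree theorem the graph has (1/7) * product of the nonzero eigenvalues = 16807 spanning trees.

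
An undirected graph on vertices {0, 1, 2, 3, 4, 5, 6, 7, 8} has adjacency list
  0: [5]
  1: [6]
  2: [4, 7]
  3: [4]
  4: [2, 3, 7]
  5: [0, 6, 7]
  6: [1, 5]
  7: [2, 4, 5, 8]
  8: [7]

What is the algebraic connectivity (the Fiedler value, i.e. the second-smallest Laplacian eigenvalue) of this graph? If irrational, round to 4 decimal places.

0.2483

With the vertex order [0, 1, 2, 3, 4, 5, 6, 7, 8], the degrees are [1, 1, 2, 1, 3, 3, 2, 4, 1], giving D = diag(1, 1, 2, 1, 3, 3, 2, 4, 1) and L = D - A. The sorted Laplacian eigenvalues are [0, 0.2483, 0.6332, 0.7627, 1.4084, 2.1769, 3.5219, 3.8959, 5.3526]; the algebraic connectivity is the second entry, 0.2483. By the matrix-tree theorem the graph has (1/9) * product of the nonzero eigenvalues = 3 spanning trees.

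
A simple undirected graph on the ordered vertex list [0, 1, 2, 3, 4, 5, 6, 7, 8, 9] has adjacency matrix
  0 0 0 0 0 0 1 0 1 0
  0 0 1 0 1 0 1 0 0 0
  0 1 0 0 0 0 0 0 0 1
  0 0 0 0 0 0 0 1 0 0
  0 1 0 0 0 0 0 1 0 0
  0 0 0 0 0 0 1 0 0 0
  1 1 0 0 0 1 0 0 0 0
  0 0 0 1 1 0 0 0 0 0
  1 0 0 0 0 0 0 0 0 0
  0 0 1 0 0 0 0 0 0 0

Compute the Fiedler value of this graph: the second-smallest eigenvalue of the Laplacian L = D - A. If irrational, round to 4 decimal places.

0.1859

With the vertex order [0, 1, 2, 3, 4, 5, 6, 7, 8, 9], the degrees are [2, 3, 2, 1, 2, 1, 3, 2, 1, 1], giving D = diag(2, 3, 2, 1, 2, 1, 3, 2, 1, 1) and L = D - A. The sorted Laplacian eigenvalues are [0, 0.1859, 0.2989, 0.6329, 1.1826, 2, 2.3183, 3.0437, 3.5861, 4.7517]; the algebraic connectivity is the second entry, 0.1859. There is one zero in the spectrum, matching the 1 component. The largest eigenvalue, 4.7517, is at most the vertex count 10.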